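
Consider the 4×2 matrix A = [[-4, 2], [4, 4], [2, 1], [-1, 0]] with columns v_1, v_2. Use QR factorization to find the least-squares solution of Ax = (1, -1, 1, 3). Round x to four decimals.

x = (-0.2644, 0.0783)

q_1 = v_1/‖v_1‖ = (-4, 4, 2, -1)/6.0828 = (-0.6576, 0.6576, 0.3288, -0.1644).
r_{12} = q_1·v_2 = 1.6440.
u_2 = v_2 − 1.6440·q_1 = (3.0811, 2.9189, 0.4595, 0.2703).
‖u_2‖ = 4.2775, so q_2 = (0.7203, 0.6824, 0.1074, 0.0632).
Qᵀb = (-1.4796, 0.3349).
Back-substitute: x_2 = 0.3349/4.2775 = 0.0783.
x_1 = (-1.4796 − 1.6440·0.0783)/6.0828 = -0.2644.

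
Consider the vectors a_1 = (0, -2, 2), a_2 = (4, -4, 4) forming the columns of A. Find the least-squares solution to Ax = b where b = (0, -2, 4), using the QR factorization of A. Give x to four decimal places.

q_1 = a_1/‖a_1‖ = (0, -2, 2)/2.8284 = (0.0000, -0.7071, 0.7071).
r_{12} = q_1·a_2 = 5.6569.
u_2 = a_2 − 5.6569·q_1 = (4.0000, 0.0000, 0.0000).
‖u_2‖ = 4.0000, so q_2 = (1.0000, 0.0000, 0.0000).
Qᵀb = (4.2426, 0.0000).
Back-substitute: x_2 = 0.0000/4.0000 = 0.0000.
x_1 = (4.2426 − 5.6569·0.0000)/2.8284 = 1.5000.

x = (1.5000, 0.0000)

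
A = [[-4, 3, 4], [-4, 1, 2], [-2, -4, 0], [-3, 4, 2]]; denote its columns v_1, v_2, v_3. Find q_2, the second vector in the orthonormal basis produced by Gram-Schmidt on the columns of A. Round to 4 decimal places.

q_2 = (0.2124, -0.1352, -0.8496, 0.4634)

v_1 = (-4, -4, -2, -3); ‖v_1‖ = 6.7082, so q_1 = (-0.5963, -0.5963, -0.2981, -0.4472).
q_1·v_2 = (-0.5963)·3 + (-0.5963)·1 + (-0.2981)·(-4) + (-0.4472)·4 = -2.9814.
u_2 = v_2 + 2.9814·q_1 = (1.2222, -0.7778, -4.8889, 2.6667).
‖u_2‖ = 5.7542, so q_2 = (0.2124, -0.1352, -0.8496, 0.4634).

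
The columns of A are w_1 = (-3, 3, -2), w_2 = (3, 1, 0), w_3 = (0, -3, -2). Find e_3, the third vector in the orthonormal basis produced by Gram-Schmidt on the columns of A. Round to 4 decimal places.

w_1 = (-3, 3, -2); ‖w_1‖ = 4.6904, so e_1 = (-0.6396, 0.6396, -0.4264).
e_1·w_2 = (-0.6396)·3 + 0.6396·1 + (-0.4264)·0 = -1.2792.
u_2 = w_2 + 1.2792·e_1 = (2.1818, 1.8182, -0.5455).
‖u_2‖ = 2.8920, so e_2 = (0.7544, 0.6287, -0.1886).
e_1·w_3 = (-0.6396)·0 + 0.6396·(-3) + (-0.4264)·(-2) = -1.0660; e_2·w_3 = 0.7544·0 + 0.6287·(-3) + (-0.1886)·(-2) = -1.5089.
u_3 = w_3 + 1.0660·e_1 + 1.5089·e_2 = (0.4565, -1.3696, -2.7391).
‖u_3‖ = 3.0963, so e_3 = (0.1474, -0.4423, -0.8847).

e_3 = (0.1474, -0.4423, -0.8847)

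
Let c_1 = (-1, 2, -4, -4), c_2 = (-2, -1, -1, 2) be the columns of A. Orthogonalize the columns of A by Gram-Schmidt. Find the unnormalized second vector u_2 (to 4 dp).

e_1 = c_1/‖c_1‖ = (-1, 2, -4, -4)/6.0828 = (-0.1644, 0.3288, -0.6576, -0.6576).
r_{12} = e_1·c_2 = -0.6576.
u_2 = c_2 + 0.6576·e_1 = (-2.1081, -0.7838, -1.4324, 1.5676).

u_2 = (-2.1081, -0.7838, -1.4324, 1.5676)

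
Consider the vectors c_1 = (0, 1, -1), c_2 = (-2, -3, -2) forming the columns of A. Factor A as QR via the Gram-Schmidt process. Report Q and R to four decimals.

c_1 = (0, 1, -1); ‖c_1‖ = 1.4142, so q_1 = (0.0000, 0.7071, -0.7071).
q_1·c_2 = 0.0000·(-2) + 0.7071·(-3) + (-0.7071)·(-2) = -0.7071.
u_2 = c_2 + 0.7071·q_1 = (-2.0000, -2.5000, -2.5000).
‖u_2‖ = 4.0620, so q_2 = (-0.4924, -0.6155, -0.6155).

Q = [[0.0000, -0.4924], [0.7071, -0.6155], [-0.7071, -0.6155]], R = [[1.4142, -0.7071], [0.0000, 4.0620]]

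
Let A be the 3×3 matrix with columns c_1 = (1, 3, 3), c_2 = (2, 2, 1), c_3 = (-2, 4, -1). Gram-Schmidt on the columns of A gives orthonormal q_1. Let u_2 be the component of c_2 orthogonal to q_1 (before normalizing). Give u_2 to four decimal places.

c_1 = (1, 3, 3); ‖c_1‖ = 4.3589, so q_1 = (0.2294, 0.6882, 0.6882).
q_1·c_2 = 0.2294·2 + 0.6882·2 + 0.6882·1 = 2.5236.
u_2 = c_2 − 2.5236·q_1 = (1.4211, 0.2632, -0.7368).

u_2 = (1.4211, 0.2632, -0.7368)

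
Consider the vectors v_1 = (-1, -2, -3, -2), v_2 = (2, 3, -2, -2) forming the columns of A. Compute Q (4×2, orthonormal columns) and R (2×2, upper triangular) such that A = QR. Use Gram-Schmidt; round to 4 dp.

Q = [[-0.2357, 0.4631], [-0.4714, 0.7069], [-0.7071, -0.3656], [-0.4714, -0.3900]], R = [[4.2426, 0.4714], [0.0000, 4.5583]]

v_1 = (-1, -2, -3, -2); ‖v_1‖ = 4.2426, so e_1 = (-0.2357, -0.4714, -0.7071, -0.4714).
e_1·v_2 = (-0.2357)·2 + (-0.4714)·3 + (-0.7071)·(-2) + (-0.4714)·(-2) = 0.4714.
u_2 = v_2 − 0.4714·e_1 = (2.1111, 3.2222, -1.6667, -1.7778).
‖u_2‖ = 4.5583, so e_2 = (0.4631, 0.7069, -0.3656, -0.3900).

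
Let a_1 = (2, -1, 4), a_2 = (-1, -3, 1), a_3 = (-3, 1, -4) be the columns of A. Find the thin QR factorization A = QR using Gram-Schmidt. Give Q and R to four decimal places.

a_1 = (2, -1, 4); ‖a_1‖ = 4.5826, so e_1 = (0.4364, -0.2182, 0.8729).
e_1·a_2 = 0.4364·(-1) + (-0.2182)·(-3) + 0.8729·1 = 1.0911.
u_2 = a_2 − 1.0911·e_1 = (-1.4762, -2.7619, 0.0476).
‖u_2‖ = 3.1320, so e_2 = (-0.4713, -0.8818, 0.0152).
e_1·a_3 = 0.4364·(-3) + (-0.2182)·1 + 0.8729·(-4) = -5.0190; e_2·a_3 = (-0.4713)·(-3) + (-0.8818)·1 + 0.0152·(-4) = 0.4713.
u_3 = a_3 + 5.0190·e_1 − 0.4713·e_2 = (-0.5874, 0.3204, 0.3738).
‖u_3‖ = 0.7664, so e_3 = (-0.7664, 0.4180, 0.4877).

Q = [[0.4364, -0.4713, -0.7664], [-0.2182, -0.8818, 0.4180], [0.8729, 0.0152, 0.4877]], R = [[4.5826, 1.0911, -5.0190], [0.0000, 3.1320, 0.4713], [0.0000, 0.0000, 0.7664]]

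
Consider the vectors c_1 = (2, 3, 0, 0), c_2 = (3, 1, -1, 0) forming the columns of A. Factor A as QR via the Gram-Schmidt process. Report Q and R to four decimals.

c_1 = (2, 3, 0, 0); ‖c_1‖ = 3.6056, so e_1 = (0.5547, 0.8321, 0.0000, 0.0000).
e_1·c_2 = 0.5547·3 + 0.8321·1 + 0.0000·(-1) + 0.0000·0 = 2.4962.
u_2 = c_2 − 2.4962·e_1 = (1.6154, -1.0769, -1.0000, 0.0000).
‖u_2‖ = 2.1839, so e_2 = (0.7397, -0.4931, -0.4579, 0.0000).

Q = [[0.5547, 0.7397], [0.8321, -0.4931], [0.0000, -0.4579], [0.0000, 0.0000]], R = [[3.6056, 2.4962], [0.0000, 2.1839]]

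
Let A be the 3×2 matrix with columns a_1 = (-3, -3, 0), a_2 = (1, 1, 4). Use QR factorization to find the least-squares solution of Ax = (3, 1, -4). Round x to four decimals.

x = (-1.0000, -1.0000)

q_1 = a_1/‖a_1‖ = (-3, -3, 0)/4.2426 = (-0.7071, -0.7071, 0.0000).
r_{12} = q_1·a_2 = -1.4142.
u_2 = a_2 + 1.4142·q_1 = (0.0000, 0.0000, 4.0000).
‖u_2‖ = 4.0000, so q_2 = (0.0000, 0.0000, 1.0000).
Qᵀb = (-2.8284, -4.0000).
Back-substitute: x_2 = -4.0000/4.0000 = -1.0000.
x_1 = (-2.8284 + 1.4142·(-1.0000))/4.2426 = -1.0000.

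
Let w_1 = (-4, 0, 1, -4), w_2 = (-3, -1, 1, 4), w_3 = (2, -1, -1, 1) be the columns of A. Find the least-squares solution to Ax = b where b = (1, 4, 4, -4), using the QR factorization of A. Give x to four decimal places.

x = (-1.1361, -1.1156, -3.8571)

w_1 = (-4, 0, 1, -4); ‖w_1‖ = 5.7446, so q_1 = (-0.6963, 0.0000, 0.1741, -0.6963).
q_1·w_2 = (-0.6963)·(-3) + 0.0000·(-1) + 0.1741·1 + (-0.6963)·4 = -0.5222.
u_2 = w_2 + 0.5222·q_1 = (-3.3636, -1.0000, 1.0909, 3.6364).
‖u_2‖ = 5.1698, so q_2 = (-0.6506, -0.1934, 0.2110, 0.7034).
q_1·w_3 = (-0.6963)·2 + 0.0000·(-1) + 0.1741·(-1) + (-0.6963)·1 = -2.2630; q_2·w_3 = (-0.6506)·2 + (-0.1934)·(-1) + 0.2110·(-1) + 0.7034·1 = -0.6155.
u_3 = w_3 + 2.2630·q_1 + 0.6155·q_2 = (0.0238, -1.1190, -0.4762, -0.1429).
‖u_3‖ = 1.2247, so q_3 = (0.0194, -0.9137, -0.3888, -0.1166).
Qᵀb = (2.7852, -3.3938, -4.7240).
Back-substitute: x_3 = -4.7240/1.2247 = -3.8571.
x_2 = (-3.3938 + 0.6155·(-3.8571))/5.1698 = -1.1156.
x_1 = (2.7852 + 0.5222·(-1.1156) + 2.2630·(-3.8571))/5.7446 = -1.1361.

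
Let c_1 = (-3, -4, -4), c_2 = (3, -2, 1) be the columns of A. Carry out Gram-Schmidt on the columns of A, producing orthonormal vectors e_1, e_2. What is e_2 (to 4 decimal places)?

c_1 = (-3, -4, -4); ‖c_1‖ = 6.4031, so e_1 = (-0.4685, -0.6247, -0.6247).
e_1·c_2 = (-0.4685)·3 + (-0.6247)·(-2) + (-0.6247)·1 = -0.7809.
u_2 = c_2 + 0.7809·e_1 = (2.6341, -2.4878, 0.5122).
‖u_2‖ = 3.6593, so e_2 = (0.7199, -0.6799, 0.1400).

e_2 = (0.7199, -0.6799, 0.1400)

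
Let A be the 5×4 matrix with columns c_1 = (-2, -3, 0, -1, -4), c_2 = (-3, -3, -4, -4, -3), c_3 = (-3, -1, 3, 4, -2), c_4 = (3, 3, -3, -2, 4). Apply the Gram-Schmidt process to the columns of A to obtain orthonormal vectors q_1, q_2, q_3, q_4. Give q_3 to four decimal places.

q_3 = (-0.8165, 0.1073, -0.1320, 0.5145, 0.1992)

c_1 = (-2, -3, 0, -1, -4); ‖c_1‖ = 5.4772, so q_1 = (-0.3651, -0.5477, 0.0000, -0.1826, -0.7303).
q_1·c_2 = (-0.3651)·(-3) + (-0.5477)·(-3) + 0.0000·(-4) + (-0.1826)·(-4) + (-0.7303)·(-3) = 5.6598.
u_2 = c_2 − 5.6598·q_1 = (-0.9333, 0.1000, -4.0000, -2.9667, 1.1333).
‖u_2‖ = 5.1929, so q_2 = (-0.1797, 0.0193, -0.7703, -0.5713, 0.2182).
q_1·c_3 = (-0.3651)·(-3) + (-0.5477)·(-1) + 0.0000·3 + (-0.1826)·4 + (-0.7303)·(-2) = 2.3735; q_2·c_3 = (-0.1797)·(-3) + 0.0193·(-1) + (-0.7703)·3 + (-0.5713)·4 + 0.2182·(-2) = -4.5125.
u_3 = c_3 − 2.3735·q_1 + 4.5125·q_2 = (-2.9444, 0.3869, -0.4759, 1.8554, 0.7182).
‖u_3‖ = 3.6061, so q_3 = (-0.8165, 0.1073, -0.1320, 0.5145, 0.1992).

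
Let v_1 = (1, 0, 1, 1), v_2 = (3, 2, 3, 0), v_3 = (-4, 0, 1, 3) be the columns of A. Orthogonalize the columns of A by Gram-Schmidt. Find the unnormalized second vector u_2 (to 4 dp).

u_2 = (1.0000, 2.0000, 1.0000, -2.0000)

v_1 = (1, 0, 1, 1); ‖v_1‖ = 1.7321, so e_1 = (0.5774, 0.0000, 0.5774, 0.5774).
e_1·v_2 = 0.5774·3 + 0.0000·2 + 0.5774·3 + 0.5774·0 = 3.4641.
u_2 = v_2 − 3.4641·e_1 = (1.0000, 2.0000, 1.0000, -2.0000).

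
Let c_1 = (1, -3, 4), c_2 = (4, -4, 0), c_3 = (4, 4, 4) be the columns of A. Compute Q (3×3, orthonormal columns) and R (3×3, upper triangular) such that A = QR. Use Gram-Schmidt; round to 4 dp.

q_1 = c_1/‖c_1‖ = (1, -3, 4)/5.0990 = (0.1961, -0.5883, 0.7845).
r_{12} = q_1·c_2 = 3.1379.
u_2 = c_2 − 3.1379·q_1 = (3.3846, -2.1538, -2.4615).
‖u_2‖ = 4.7068, so q_2 = (0.7191, -0.4576, -0.5230).
r_{13} = q_1·c_3 = 1.5689; r_{23} = q_2·c_3 = -1.0460.
u_3 = c_3 − 1.5689·q_1 + 1.0460·q_2 = (4.4444, 4.4444, 2.2222).
‖u_3‖ = 6.6667, so q_3 = (0.6667, 0.6667, 0.3333).

Q = [[0.1961, 0.7191, 0.6667], [-0.5883, -0.4576, 0.6667], [0.7845, -0.5230, 0.3333]], R = [[5.0990, 3.1379, 1.5689], [0.0000, 4.7068, -1.0460], [0.0000, 0.0000, 6.6667]]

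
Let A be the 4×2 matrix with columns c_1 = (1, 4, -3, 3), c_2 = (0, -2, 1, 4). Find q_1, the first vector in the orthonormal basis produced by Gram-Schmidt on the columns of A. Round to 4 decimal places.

c_1 = (1, 4, -3, 3); ‖c_1‖ = 5.9161, so q_1 = (0.1690, 0.6761, -0.5071, 0.5071).

q_1 = (0.1690, 0.6761, -0.5071, 0.5071)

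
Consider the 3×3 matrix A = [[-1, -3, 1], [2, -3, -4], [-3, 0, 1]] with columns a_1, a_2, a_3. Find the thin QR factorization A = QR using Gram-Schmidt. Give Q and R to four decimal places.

Q = [[-0.2673, -0.7715, 0.5774], [0.5345, -0.6172, -0.5774], [-0.8018, -0.1543, -0.5774]], R = [[3.7417, -0.8018, -3.2071], [0.0000, 4.1662, 1.5430], [0.0000, 0.0000, 2.3094]]

e_1 = a_1/‖a_1‖ = (-1, 2, -3)/3.7417 = (-0.2673, 0.5345, -0.8018).
r_{12} = e_1·a_2 = -0.8018.
u_2 = a_2 + 0.8018·e_1 = (-3.2143, -2.5714, -0.6429).
‖u_2‖ = 4.1662, so e_2 = (-0.7715, -0.6172, -0.1543).
r_{13} = e_1·a_3 = -3.2071; r_{23} = e_2·a_3 = 1.5430.
u_3 = a_3 + 3.2071·e_1 − 1.5430·e_2 = (1.3333, -1.3333, -1.3333).
‖u_3‖ = 2.3094, so e_3 = (0.5774, -0.5774, -0.5774).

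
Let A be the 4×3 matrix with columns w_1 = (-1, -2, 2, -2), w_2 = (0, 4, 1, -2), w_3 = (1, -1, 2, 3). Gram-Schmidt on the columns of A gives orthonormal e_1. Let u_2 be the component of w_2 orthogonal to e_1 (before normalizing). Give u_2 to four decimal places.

u_2 = (-0.1538, 3.6923, 1.3077, -2.3077)

w_1 = (-1, -2, 2, -2); ‖w_1‖ = 3.6056, so e_1 = (-0.2774, -0.5547, 0.5547, -0.5547).
e_1·w_2 = (-0.2774)·0 + (-0.5547)·4 + 0.5547·1 + (-0.5547)·(-2) = -0.5547.
u_2 = w_2 + 0.5547·e_1 = (-0.1538, 3.6923, 1.3077, -2.3077).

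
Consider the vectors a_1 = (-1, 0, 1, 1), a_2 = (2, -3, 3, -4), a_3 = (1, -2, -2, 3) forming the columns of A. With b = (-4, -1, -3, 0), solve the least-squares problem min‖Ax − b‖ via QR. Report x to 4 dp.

x = (-0.0327, -0.3660, 0.0189)

a_1 = (-1, 0, 1, 1); ‖a_1‖ = 1.7321, so q_1 = (-0.5774, 0.0000, 0.5774, 0.5774).
q_1·a_2 = (-0.5774)·2 + 0.0000·(-3) + 0.5774·3 + 0.5774·(-4) = -1.7321.
u_2 = a_2 + 1.7321·q_1 = (1.0000, -3.0000, 4.0000, -3.0000).
‖u_2‖ = 5.9161, so q_2 = (0.1690, -0.5071, 0.6761, -0.5071).
q_1·a_3 = (-0.5774)·1 + 0.0000·(-2) + 0.5774·(-2) + 0.5774·3 = 0.0000; q_2·a_3 = 0.1690·1 + (-0.5071)·(-2) + 0.6761·(-2) + (-0.5071)·3 = -1.6903.
u_3 = a_3 + 0.0000·q_1 + 1.6903·q_2 = (1.2857, -2.8571, -0.8571, 2.1429).
‖u_3‖ = 3.8914, so q_3 = (0.3304, -0.7342, -0.2203, 0.5507).
Qᵀb = (0.5774, -2.1974, 0.0734).
Back-substitute: x_3 = 0.0734/3.8914 = 0.0189.
x_2 = (-2.1974 + 1.6903·0.0189)/5.9161 = -0.3660.
x_1 = (0.5774 + 1.7321·(-0.3660) + 0.0000·0.0189)/1.7321 = -0.0327.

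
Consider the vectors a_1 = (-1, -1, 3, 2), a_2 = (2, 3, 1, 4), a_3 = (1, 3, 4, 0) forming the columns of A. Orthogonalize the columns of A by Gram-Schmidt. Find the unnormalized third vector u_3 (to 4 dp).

u_3 = (0.5072, 2.0797, 2.4855, -2.4348)

a_1 = (-1, -1, 3, 2); ‖a_1‖ = 3.8730, so q_1 = (-0.2582, -0.2582, 0.7746, 0.5164).
q_1·a_2 = (-0.2582)·2 + (-0.2582)·3 + 0.7746·1 + 0.5164·4 = 1.5492.
u_2 = a_2 − 1.5492·q_1 = (2.4000, 3.4000, -0.2000, 3.2000).
‖u_2‖ = 5.2536, so q_2 = (0.4568, 0.6472, -0.0381, 0.6091).
q_1·a_3 = (-0.2582)·1 + (-0.2582)·3 + 0.7746·4 + 0.5164·0 = 2.0656; q_2·a_3 = 0.4568·1 + 0.6472·3 + (-0.0381)·4 + 0.6091·0 = 2.2461.
u_3 = a_3 − 2.0656·q_1 − 2.2461·q_2 = (0.5072, 2.0797, 2.4855, -2.4348).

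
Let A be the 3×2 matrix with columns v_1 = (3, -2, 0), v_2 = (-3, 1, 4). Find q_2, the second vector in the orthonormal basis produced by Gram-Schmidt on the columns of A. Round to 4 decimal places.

q_2 = (-0.1130, -0.1694, 0.9790)

q_1 = v_1/‖v_1‖ = (3, -2, 0)/3.6056 = (0.8321, -0.5547, 0.0000).
r_{12} = q_1·v_2 = -3.0509.
u_2 = v_2 + 3.0509·q_1 = (-0.4615, -0.6923, 4.0000).
‖u_2‖ = 4.0856, so q_2 = (-0.1130, -0.1694, 0.9790).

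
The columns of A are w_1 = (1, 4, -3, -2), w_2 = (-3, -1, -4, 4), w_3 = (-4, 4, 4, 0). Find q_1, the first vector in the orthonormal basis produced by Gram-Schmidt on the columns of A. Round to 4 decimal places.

q_1 = w_1/‖w_1‖ = (1, 4, -3, -2)/5.4772 = (0.1826, 0.7303, -0.5477, -0.3651).

q_1 = (0.1826, 0.7303, -0.5477, -0.3651)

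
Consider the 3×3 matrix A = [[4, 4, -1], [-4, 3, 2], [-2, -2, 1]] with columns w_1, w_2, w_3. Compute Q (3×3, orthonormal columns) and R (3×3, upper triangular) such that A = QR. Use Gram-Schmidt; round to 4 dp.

Q = [[0.6667, 0.5963, 0.4472], [-0.6667, 0.7454, 0.0000], [-0.3333, -0.2981, 0.8944]], R = [[6.0000, 1.3333, -2.3333], [0.0000, 5.2175, 0.5963], [0.0000, 0.0000, 0.4472]]

w_1 = (4, -4, -2); ‖w_1‖ = 6.0000, so e_1 = (0.6667, -0.6667, -0.3333).
e_1·w_2 = 0.6667·4 + (-0.6667)·3 + (-0.3333)·(-2) = 1.3333.
u_2 = w_2 − 1.3333·e_1 = (3.1111, 3.8889, -1.5556).
‖u_2‖ = 5.2175, so e_2 = (0.5963, 0.7454, -0.2981).
e_1·w_3 = 0.6667·(-1) + (-0.6667)·2 + (-0.3333)·1 = -2.3333; e_2·w_3 = 0.5963·(-1) + 0.7454·2 + (-0.2981)·1 = 0.5963.
u_3 = w_3 + 2.3333·e_1 − 0.5963·e_2 = (0.2000, 0.0000, 0.4000).
‖u_3‖ = 0.4472, so e_3 = (0.4472, 0.0000, 0.8944).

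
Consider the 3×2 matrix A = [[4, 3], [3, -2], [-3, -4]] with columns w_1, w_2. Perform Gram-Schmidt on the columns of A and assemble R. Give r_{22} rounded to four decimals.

w_1 = (4, 3, -3); ‖w_1‖ = 5.8310, so e_1 = (0.6860, 0.5145, -0.5145).
e_1·w_2 = 0.6860·3 + 0.5145·(-2) + (-0.5145)·(-4) = 3.0870.
u_2 = w_2 − 3.0870·e_1 = (0.8824, -3.5882, -2.4118).
r_{22} = ‖u_2‖ = 4.4125.

r_{22} = 4.4125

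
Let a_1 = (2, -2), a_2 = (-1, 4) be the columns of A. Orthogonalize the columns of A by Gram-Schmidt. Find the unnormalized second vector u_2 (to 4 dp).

a_1 = (2, -2); ‖a_1‖ = 2.8284, so q_1 = (0.7071, -0.7071).
q_1·a_2 = 0.7071·(-1) + (-0.7071)·4 = -3.5355.
u_2 = a_2 + 3.5355·q_1 = (1.5000, 1.5000).

u_2 = (1.5000, 1.5000)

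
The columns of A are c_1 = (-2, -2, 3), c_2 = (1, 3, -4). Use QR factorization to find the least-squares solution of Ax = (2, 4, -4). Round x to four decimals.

x = (-0.5714, 0.7143)

c_1 = (-2, -2, 3); ‖c_1‖ = 4.1231, so e_1 = (-0.4851, -0.4851, 0.7276).
e_1·c_2 = (-0.4851)·1 + (-0.4851)·3 + 0.7276·(-4) = -4.8507.
u_2 = c_2 + 4.8507·e_1 = (-1.3529, 0.6471, -0.4706).
‖u_2‖ = 1.5718, so e_2 = (-0.8608, 0.4117, -0.2994).
Qᵀb = (-5.8209, 1.1227).
Back-substitute: x_2 = 1.1227/1.5718 = 0.7143.
x_1 = (-5.8209 + 4.8507·0.7143)/4.1231 = -0.5714.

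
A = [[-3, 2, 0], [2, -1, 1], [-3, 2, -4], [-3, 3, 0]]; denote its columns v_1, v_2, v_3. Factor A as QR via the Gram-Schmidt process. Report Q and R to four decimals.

Q = [[-0.5388, -0.2335, 0.5755], [0.3592, 0.5003, -0.2114], [-0.5388, -0.2335, -0.7869], [-0.5388, 0.8004, 0.0705]], R = [[5.5678, -4.1309, 2.5145], [0.0000, 0.9672, 1.4341], [0.0000, 0.0000, 2.9361]]

e_1 = v_1/‖v_1‖ = (-3, 2, -3, -3)/5.5678 = (-0.5388, 0.3592, -0.5388, -0.5388).
r_{12} = e_1·v_2 = -4.1309.
u_2 = v_2 + 4.1309·e_1 = (-0.2258, 0.4839, -0.2258, 0.7742).
‖u_2‖ = 0.9672, so e_2 = (-0.2335, 0.5003, -0.2335, 0.8004).
r_{13} = e_1·v_3 = 2.5145; r_{23} = e_2·v_3 = 1.4341.
u_3 = v_3 − 2.5145·e_1 − 1.4341·e_2 = (1.6897, -0.6207, -2.3103, 0.2069).
‖u_3‖ = 2.9361, so e_3 = (0.5755, -0.2114, -0.7869, 0.0705).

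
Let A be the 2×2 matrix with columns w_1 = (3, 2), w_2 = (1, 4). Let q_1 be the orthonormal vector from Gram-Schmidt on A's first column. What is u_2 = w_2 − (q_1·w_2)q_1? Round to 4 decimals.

u_2 = (-1.5385, 2.3077)

w_1 = (3, 2); ‖w_1‖ = 3.6056, so q_1 = (0.8321, 0.5547).
q_1·w_2 = 0.8321·1 + 0.5547·4 = 3.0509.
u_2 = w_2 − 3.0509·q_1 = (-1.5385, 2.3077).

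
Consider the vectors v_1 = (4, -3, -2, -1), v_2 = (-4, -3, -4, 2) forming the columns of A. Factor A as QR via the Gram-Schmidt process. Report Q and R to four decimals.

v_1 = (4, -3, -2, -1); ‖v_1‖ = 5.4772, so q_1 = (0.7303, -0.5477, -0.3651, -0.1826).
q_1·v_2 = 0.7303·(-4) + (-0.5477)·(-3) + (-0.3651)·(-4) + (-0.1826)·2 = -0.1826.
u_2 = v_2 + 0.1826·q_1 = (-3.8667, -3.1000, -4.0667, 1.9667).
‖u_2‖ = 6.7057, so q_2 = (-0.5766, -0.4623, -0.6064, 0.2933).

Q = [[0.7303, -0.5766], [-0.5477, -0.4623], [-0.3651, -0.6064], [-0.1826, 0.2933]], R = [[5.4772, -0.1826], [0.0000, 6.7057]]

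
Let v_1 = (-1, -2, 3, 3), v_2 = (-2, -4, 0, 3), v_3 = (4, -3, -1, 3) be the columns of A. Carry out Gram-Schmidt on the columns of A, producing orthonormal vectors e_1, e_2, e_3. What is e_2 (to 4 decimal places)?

v_1 = (-1, -2, 3, 3); ‖v_1‖ = 4.7958, so e_1 = (-0.2085, -0.4170, 0.6255, 0.6255).
e_1·v_2 = (-0.2085)·(-2) + (-0.4170)·(-4) + 0.6255·0 + 0.6255·3 = 3.9618.
u_2 = v_2 − 3.9618·e_1 = (-1.1739, -2.3478, -2.4783, 0.5217).
‖u_2‖ = 3.6475, so e_2 = (-0.3218, -0.6437, -0.6794, 0.1430).

e_2 = (-0.3218, -0.6437, -0.6794, 0.1430)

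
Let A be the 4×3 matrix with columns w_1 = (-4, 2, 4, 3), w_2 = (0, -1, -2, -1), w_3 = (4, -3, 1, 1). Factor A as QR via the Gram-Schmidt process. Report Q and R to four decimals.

w_1 = (-4, 2, 4, 3); ‖w_1‖ = 6.7082, so q_1 = (-0.5963, 0.2981, 0.5963, 0.4472).
q_1·w_2 = (-0.5963)·0 + 0.2981·(-1) + 0.5963·(-2) + 0.4472·(-1) = -1.9379.
u_2 = w_2 + 1.9379·q_1 = (-1.1556, -0.4222, -0.8444, -0.1333).
‖u_2‖ = 1.4981, so q_2 = (-0.7713, -0.2818, -0.5637, -0.0890).
q_1·w_3 = (-0.5963)·4 + 0.2981·(-3) + 0.5963·1 + 0.4472·1 = -2.2361; q_2·w_3 = (-0.7713)·4 + (-0.2818)·(-3) + (-0.5637)·1 + (-0.0890)·1 = -2.8925.
u_3 = w_3 + 2.2361·q_1 + 2.8925·q_2 = (0.4356, -3.1485, 0.7030, 1.7426).
‖u_3‖ = 3.6924, so q_3 = (0.1180, -0.8527, 0.1904, 0.4719).

Q = [[-0.5963, -0.7713, 0.1180], [0.2981, -0.2818, -0.8527], [0.5963, -0.5637, 0.1904], [0.4472, -0.0890, 0.4719]], R = [[6.7082, -1.9379, -2.2361], [0.0000, 1.4981, -2.8925], [0.0000, 0.0000, 3.6924]]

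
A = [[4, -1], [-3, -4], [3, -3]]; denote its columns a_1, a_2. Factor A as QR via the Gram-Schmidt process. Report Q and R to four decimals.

a_1 = (4, -3, 3); ‖a_1‖ = 5.8310, so e_1 = (0.6860, -0.5145, 0.5145).
e_1·a_2 = 0.6860·(-1) + (-0.5145)·(-4) + 0.5145·(-3) = -0.1715.
u_2 = a_2 + 0.1715·e_1 = (-0.8824, -4.0882, -2.9118).
‖u_2‖ = 5.0961, so e_2 = (-0.1731, -0.8022, -0.5714).

Q = [[0.6860, -0.1731], [-0.5145, -0.8022], [0.5145, -0.5714]], R = [[5.8310, -0.1715], [0.0000, 5.0961]]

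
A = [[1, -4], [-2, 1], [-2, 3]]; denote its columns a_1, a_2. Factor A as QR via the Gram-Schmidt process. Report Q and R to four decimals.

a_1 = (1, -2, -2); ‖a_1‖ = 3.0000, so q_1 = (0.3333, -0.6667, -0.6667).
q_1·a_2 = 0.3333·(-4) + (-0.6667)·1 + (-0.6667)·3 = -4.0000.
u_2 = a_2 + 4.0000·q_1 = (-2.6667, -1.6667, 0.3333).
‖u_2‖ = 3.1623, so q_2 = (-0.8433, -0.5270, 0.1054).

Q = [[0.3333, -0.8433], [-0.6667, -0.5270], [-0.6667, 0.1054]], R = [[3.0000, -4.0000], [0.0000, 3.1623]]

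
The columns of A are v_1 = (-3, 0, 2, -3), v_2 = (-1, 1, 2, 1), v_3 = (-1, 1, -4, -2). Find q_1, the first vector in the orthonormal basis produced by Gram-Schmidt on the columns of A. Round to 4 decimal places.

q_1 = (-0.6396, 0.0000, 0.4264, -0.6396)

q_1 = v_1/‖v_1‖ = (-3, 0, 2, -3)/4.6904 = (-0.6396, 0.0000, 0.4264, -0.6396).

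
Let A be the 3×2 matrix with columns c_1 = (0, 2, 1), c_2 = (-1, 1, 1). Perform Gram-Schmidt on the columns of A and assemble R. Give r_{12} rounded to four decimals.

r_{12} = 1.3416

c_1 = (0, 2, 1); ‖c_1‖ = 2.2361, so q_1 = (0.0000, 0.8944, 0.4472).
r_{12} = q_1·c_2 = 1.3416.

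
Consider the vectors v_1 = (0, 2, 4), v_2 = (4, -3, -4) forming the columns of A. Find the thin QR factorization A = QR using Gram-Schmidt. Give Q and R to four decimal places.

v_1 = (0, 2, 4); ‖v_1‖ = 4.4721, so q_1 = (0.0000, 0.4472, 0.8944).
q_1·v_2 = 0.0000·4 + 0.4472·(-3) + 0.8944·(-4) = -4.9193.
u_2 = v_2 + 4.9193·q_1 = (4.0000, -0.8000, 0.4000).
‖u_2‖ = 4.0988, so q_2 = (0.9759, -0.1952, 0.0976).

Q = [[0.0000, 0.9759], [0.4472, -0.1952], [0.8944, 0.0976]], R = [[4.4721, -4.9193], [0.0000, 4.0988]]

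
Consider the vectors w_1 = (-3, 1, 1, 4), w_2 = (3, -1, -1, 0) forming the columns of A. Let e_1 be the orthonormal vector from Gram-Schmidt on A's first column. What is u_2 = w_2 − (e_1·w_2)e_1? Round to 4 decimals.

u_2 = (1.7778, -0.5926, -0.5926, 1.6296)

e_1 = w_1/‖w_1‖ = (-3, 1, 1, 4)/5.1962 = (-0.5774, 0.1925, 0.1925, 0.7698).
r_{12} = e_1·w_2 = -2.1170.
u_2 = w_2 + 2.1170·e_1 = (1.7778, -0.5926, -0.5926, 1.6296).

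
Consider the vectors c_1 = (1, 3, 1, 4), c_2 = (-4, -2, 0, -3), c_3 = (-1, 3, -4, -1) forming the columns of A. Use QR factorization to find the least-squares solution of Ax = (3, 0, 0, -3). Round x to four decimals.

c_1 = (1, 3, 1, 4); ‖c_1‖ = 5.1962, so e_1 = (0.1925, 0.5774, 0.1925, 0.7698).
e_1·c_2 = 0.1925·(-4) + 0.5774·(-2) + 0.1925·0 + 0.7698·(-3) = -4.2339.
u_2 = c_2 + 4.2339·e_1 = (-3.1852, 0.4444, 0.8148, 0.2593).
‖u_2‖ = 3.3278, so e_2 = (-0.9572, 0.1336, 0.2449, 0.0779).
e_1·c_3 = 0.1925·(-1) + 0.5774·3 + 0.1925·(-4) + 0.7698·(-1) = 0.0000; e_2·c_3 = (-0.9572)·(-1) + 0.1336·3 + 0.2449·(-4) + 0.0779·(-1) = 0.3005.
u_3 = c_3 + 0.0000·e_1 − 0.3005·e_2 = (-0.7124, 2.9599, -4.0736, -1.0234).
‖u_3‖ = 5.1875, so e_3 = (-0.1373, 0.5706, -0.7853, -0.1973).
Qᵀb = (-1.7321, -3.1052, 0.1799).
Back-substitute: x_3 = 0.1799/5.1875 = 0.0347.
x_2 = (-3.1052 − 0.3005·0.0347)/3.3278 = -0.9362.
x_1 = (-1.7321 + 4.2339·(-0.9362) + 0.0000·0.0347)/5.1962 = -1.0962.

x = (-1.0962, -0.9362, 0.0347)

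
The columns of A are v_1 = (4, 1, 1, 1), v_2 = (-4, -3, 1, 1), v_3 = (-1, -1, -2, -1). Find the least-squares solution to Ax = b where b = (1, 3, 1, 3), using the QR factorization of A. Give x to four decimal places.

x = (-0.3397, -0.3269, -1.4872)

v_1 = (4, 1, 1, 1); ‖v_1‖ = 4.3589, so e_1 = (0.9177, 0.2294, 0.2294, 0.2294).
e_1·v_2 = 0.9177·(-4) + 0.2294·(-3) + 0.2294·1 + 0.2294·1 = -3.9001.
u_2 = v_2 + 3.9001·e_1 = (-0.4211, -2.1053, 1.8947, 1.8947).
‖u_2‖ = 3.4336, so e_2 = (-0.1226, -0.6131, 0.5518, 0.5518).
e_1·v_3 = 0.9177·(-1) + 0.2294·(-1) + 0.2294·(-2) + 0.2294·(-1) = -1.8353; e_2·v_3 = (-0.1226)·(-1) + (-0.6131)·(-1) + 0.5518·(-2) + 0.5518·(-1) = -0.9197.
u_3 = v_3 + 1.8353·e_1 + 0.9197·e_2 = (0.5714, -1.1429, -1.0714, -0.0714).
‖u_3‖ = 1.6690, so e_3 = (0.3424, -0.6847, -0.6419, -0.0428).
Qᵀb = (2.5236, 0.2453, -2.4822).
Back-substitute: x_3 = -2.4822/1.6690 = -1.4872.
x_2 = (0.2453 + 0.9197·(-1.4872))/3.4336 = -0.3269.
x_1 = (2.5236 + 3.9001·(-0.3269) + 1.8353·(-1.4872))/4.3589 = -0.3397.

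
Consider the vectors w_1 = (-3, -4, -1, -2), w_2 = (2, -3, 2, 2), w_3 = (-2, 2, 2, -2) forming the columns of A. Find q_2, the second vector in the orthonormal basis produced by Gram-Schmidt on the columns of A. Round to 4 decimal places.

w_1 = (-3, -4, -1, -2); ‖w_1‖ = 5.4772, so q_1 = (-0.5477, -0.7303, -0.1826, -0.3651).
q_1·w_2 = (-0.5477)·2 + (-0.7303)·(-3) + (-0.1826)·2 + (-0.3651)·2 = 0.0000.
u_2 = w_2 + 0.0000·q_1 = (2.0000, -3.0000, 2.0000, 2.0000).
‖u_2‖ = 4.5826, so q_2 = (0.4364, -0.6547, 0.4364, 0.4364).

q_2 = (0.4364, -0.6547, 0.4364, 0.4364)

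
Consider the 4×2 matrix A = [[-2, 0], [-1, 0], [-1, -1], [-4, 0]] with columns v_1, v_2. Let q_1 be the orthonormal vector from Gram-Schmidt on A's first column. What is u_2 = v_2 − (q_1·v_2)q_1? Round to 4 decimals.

v_1 = (-2, -1, -1, -4); ‖v_1‖ = 4.6904, so q_1 = (-0.4264, -0.2132, -0.2132, -0.8528).
q_1·v_2 = (-0.4264)·0 + (-0.2132)·0 + (-0.2132)·(-1) + (-0.8528)·0 = 0.2132.
u_2 = v_2 − 0.2132·q_1 = (0.0909, 0.0455, -0.9545, 0.1818).

u_2 = (0.0909, 0.0455, -0.9545, 0.1818)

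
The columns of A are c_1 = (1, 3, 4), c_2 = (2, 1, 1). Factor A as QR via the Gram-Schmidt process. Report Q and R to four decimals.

c_1 = (1, 3, 4); ‖c_1‖ = 5.0990, so e_1 = (0.1961, 0.5883, 0.7845).
e_1·c_2 = 0.1961·2 + 0.5883·1 + 0.7845·1 = 1.7650.
u_2 = c_2 − 1.7650·e_1 = (1.6538, -0.0385, -0.3846).
‖u_2‖ = 1.6984, so e_2 = (0.9738, -0.0226, -0.2265).

Q = [[0.1961, 0.9738], [0.5883, -0.0226], [0.7845, -0.2265]], R = [[5.0990, 1.7650], [0.0000, 1.6984]]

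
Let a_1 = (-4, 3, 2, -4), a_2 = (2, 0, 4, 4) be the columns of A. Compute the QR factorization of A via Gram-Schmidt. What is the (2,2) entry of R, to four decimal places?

r_{22} = 5.5056

q_1 = a_1/‖a_1‖ = (-4, 3, 2, -4)/6.7082 = (-0.5963, 0.4472, 0.2981, -0.5963).
r_{12} = q_1·a_2 = -2.3851.
u_2 = a_2 + 2.3851·q_1 = (0.5778, 1.0667, 4.7111, 2.5778).
r_{22} = ‖u_2‖ = 5.5056.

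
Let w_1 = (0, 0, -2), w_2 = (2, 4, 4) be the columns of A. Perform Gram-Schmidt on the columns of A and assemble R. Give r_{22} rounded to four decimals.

w_1 = (0, 0, -2); ‖w_1‖ = 2.0000, so e_1 = (0.0000, 0.0000, -1.0000).
e_1·w_2 = 0.0000·2 + 0.0000·4 + (-1.0000)·4 = -4.0000.
u_2 = w_2 + 4.0000·e_1 = (2.0000, 4.0000, 0.0000).
r_{22} = ‖u_2‖ = 4.4721.

r_{22} = 4.4721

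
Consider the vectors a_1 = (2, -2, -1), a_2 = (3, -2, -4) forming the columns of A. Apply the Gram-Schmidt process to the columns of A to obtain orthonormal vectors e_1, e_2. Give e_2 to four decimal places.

e_2 = (-0.0413, 0.4134, -0.9096)

a_1 = (2, -2, -1); ‖a_1‖ = 3.0000, so e_1 = (0.6667, -0.6667, -0.3333).
e_1·a_2 = 0.6667·3 + (-0.6667)·(-2) + (-0.3333)·(-4) = 4.6667.
u_2 = a_2 − 4.6667·e_1 = (-0.1111, 1.1111, -2.4444).
‖u_2‖ = 2.6874, so e_2 = (-0.0413, 0.4134, -0.9096).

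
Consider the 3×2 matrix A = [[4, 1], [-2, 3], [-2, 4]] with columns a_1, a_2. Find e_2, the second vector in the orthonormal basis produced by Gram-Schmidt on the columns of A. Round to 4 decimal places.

a_1 = (4, -2, -2); ‖a_1‖ = 4.8990, so e_1 = (0.8165, -0.4082, -0.4082).
e_1·a_2 = 0.8165·1 + (-0.4082)·3 + (-0.4082)·4 = -2.0412.
u_2 = a_2 + 2.0412·e_1 = (2.6667, 2.1667, 3.1667).
‖u_2‖ = 4.6726, so e_2 = (0.5707, 0.4637, 0.6777).

e_2 = (0.5707, 0.4637, 0.6777)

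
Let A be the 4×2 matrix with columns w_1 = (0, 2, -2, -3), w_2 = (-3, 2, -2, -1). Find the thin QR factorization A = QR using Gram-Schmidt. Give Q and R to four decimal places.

w_1 = (0, 2, -2, -3); ‖w_1‖ = 4.1231, so e_1 = (0.0000, 0.4851, -0.4851, -0.7276).
e_1·w_2 = 0.0000·(-3) + 0.4851·2 + (-0.4851)·(-2) + (-0.7276)·(-1) = 2.6679.
u_2 = w_2 − 2.6679·e_1 = (-3.0000, 0.7059, -0.7059, 0.9412).
‖u_2‖ = 3.2988, so e_2 = (-0.9094, 0.2140, -0.2140, 0.2853).

Q = [[0.0000, -0.9094], [0.4851, 0.2140], [-0.4851, -0.2140], [-0.7276, 0.2853]], R = [[4.1231, 2.6679], [0.0000, 3.2988]]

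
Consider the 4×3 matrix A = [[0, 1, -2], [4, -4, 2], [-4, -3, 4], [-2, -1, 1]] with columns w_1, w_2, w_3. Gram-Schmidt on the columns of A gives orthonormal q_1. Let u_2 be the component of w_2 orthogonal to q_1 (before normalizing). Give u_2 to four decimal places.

u_2 = (1.0000, -3.7778, -3.2222, -1.1111)

q_1 = w_1/‖w_1‖ = (0, 4, -4, -2)/6.0000 = (0.0000, 0.6667, -0.6667, -0.3333).
r_{12} = q_1·w_2 = -0.3333.
u_2 = w_2 + 0.3333·q_1 = (1.0000, -3.7778, -3.2222, -1.1111).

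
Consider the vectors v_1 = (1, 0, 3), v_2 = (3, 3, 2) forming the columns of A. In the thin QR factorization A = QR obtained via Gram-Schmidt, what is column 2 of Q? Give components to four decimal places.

q_1 = v_1/‖v_1‖ = (1, 0, 3)/3.1623 = (0.3162, 0.0000, 0.9487).
r_{12} = q_1·v_2 = 2.8460.
u_2 = v_2 − 2.8460·q_1 = (2.1000, 3.0000, -0.7000).
‖u_2‖ = 3.7283, so q_2 = (0.5633, 0.8047, -0.1878).

q_2 = (0.5633, 0.8047, -0.1878)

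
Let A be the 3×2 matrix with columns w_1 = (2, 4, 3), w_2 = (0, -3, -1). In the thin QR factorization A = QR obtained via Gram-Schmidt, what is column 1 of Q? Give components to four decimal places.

e_1 = (0.3714, 0.7428, 0.5571)

e_1 = w_1/‖w_1‖ = (2, 4, 3)/5.3852 = (0.3714, 0.7428, 0.5571).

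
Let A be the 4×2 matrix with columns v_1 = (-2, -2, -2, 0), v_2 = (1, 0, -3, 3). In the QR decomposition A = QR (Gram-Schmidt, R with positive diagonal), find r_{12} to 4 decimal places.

e_1 = v_1/‖v_1‖ = (-2, -2, -2, 0)/3.4641 = (-0.5774, -0.5774, -0.5774, 0.0000).
r_{12} = e_1·v_2 = 1.1547.

r_{12} = 1.1547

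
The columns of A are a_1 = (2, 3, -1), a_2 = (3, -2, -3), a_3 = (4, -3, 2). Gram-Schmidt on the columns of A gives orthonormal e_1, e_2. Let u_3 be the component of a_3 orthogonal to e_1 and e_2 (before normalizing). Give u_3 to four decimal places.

u_3 = (2.9064, -0.7926, 3.4348)

a_1 = (2, 3, -1); ‖a_1‖ = 3.7417, so e_1 = (0.5345, 0.8018, -0.2673).
e_1·a_2 = 0.5345·3 + 0.8018·(-2) + (-0.2673)·(-3) = 0.8018.
u_2 = a_2 − 0.8018·e_1 = (2.5714, -2.6429, -2.7857).
‖u_2‖ = 4.6214, so e_2 = (0.5564, -0.5719, -0.6028).
e_1·a_3 = 0.5345·4 + 0.8018·(-3) + (-0.2673)·2 = -0.8018; e_2·a_3 = 0.5564·4 + (-0.5719)·(-3) + (-0.6028)·2 = 2.7357.
u_3 = a_3 + 0.8018·e_1 − 2.7357·e_2 = (2.9064, -0.7926, 3.4348).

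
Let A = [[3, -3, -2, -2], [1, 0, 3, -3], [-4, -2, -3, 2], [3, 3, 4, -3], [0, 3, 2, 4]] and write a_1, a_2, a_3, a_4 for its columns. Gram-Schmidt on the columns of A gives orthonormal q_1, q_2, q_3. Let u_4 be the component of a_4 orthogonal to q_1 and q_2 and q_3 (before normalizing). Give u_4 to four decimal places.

u_4 = (0.8964, 0.8421, -0.1721, -1.4066, 2.1883)

a_1 = (3, 1, -4, 3, 0); ‖a_1‖ = 5.9161, so q_1 = (0.5071, 0.1690, -0.6761, 0.5071, 0.0000).
q_1·a_2 = 0.5071·(-3) + 0.1690·0 + (-0.6761)·(-2) + 0.5071·3 + 0.0000·3 = 1.3522.
u_2 = a_2 − 1.3522·q_1 = (-3.6857, -0.2286, -1.0857, 2.3143, 3.0000).
‖u_2‖ = 5.4011, so q_2 = (-0.6824, -0.0423, -0.2010, 0.4285, 0.5554).
q_1·a_3 = 0.5071·(-2) + 0.1690·3 + (-0.6761)·(-3) + 0.5071·4 + 0.0000·2 = 3.5496; q_2·a_3 = (-0.6824)·(-2) + (-0.0423)·3 + (-0.2010)·(-3) + 0.4285·4 + 0.5554·2 = 4.6658.
u_3 = a_3 − 3.5496·q_1 − 4.6658·q_2 = (-0.6161, 2.5975, 0.3379, 0.2008, -0.5916).
‖u_3‖ = 2.7624, so q_3 = (-0.2230, 0.9403, 0.1223, 0.0727, -0.2142).
q_1·a_4 = 0.5071·(-2) + 0.1690·(-3) + (-0.6761)·2 + 0.5071·(-3) + 0.0000·4 = -4.3948; q_2·a_4 = (-0.6824)·(-2) + (-0.0423)·(-3) + (-0.2010)·2 + 0.4285·(-3) + 0.5554·4 = 2.0261; q_3·a_4 = (-0.2230)·(-2) + 0.9403·(-3) + 0.1223·2 + 0.0727·(-3) + (-0.2142)·4 = -3.2049.
u_4 = a_4 + 4.3948·q_1 − 2.0261·q_2 + 3.2049·q_3 = (0.8964, 0.8421, -0.1721, -1.4066, 2.1883).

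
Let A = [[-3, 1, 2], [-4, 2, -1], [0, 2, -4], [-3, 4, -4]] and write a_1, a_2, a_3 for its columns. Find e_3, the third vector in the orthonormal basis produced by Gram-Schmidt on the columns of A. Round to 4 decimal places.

a_1 = (-3, -4, 0, -3); ‖a_1‖ = 5.8310, so e_1 = (-0.5145, -0.6860, 0.0000, -0.5145).
e_1·a_2 = (-0.5145)·1 + (-0.6860)·2 + 0.0000·2 + (-0.5145)·4 = -3.9445.
u_2 = a_2 + 3.9445·e_1 = (-1.0294, -0.7059, 2.0000, 1.9706).
‖u_2‖ = 3.0726, so e_2 = (-0.3350, -0.2297, 0.6509, 0.6413).
e_1·a_3 = (-0.5145)·2 + (-0.6860)·(-1) + 0.0000·(-4) + (-0.5145)·(-4) = 1.7150; e_2·a_3 = (-0.3350)·2 + (-0.2297)·(-1) + 0.6509·(-4) + 0.6413·(-4) = -5.6093.
u_3 = a_3 − 1.7150·e_1 + 5.6093·e_2 = (1.0031, -1.1121, -0.3489, 0.4798).
‖u_3‖ = 1.6109, so e_3 = (0.6227, -0.6904, -0.2166, 0.2978).

e_3 = (0.6227, -0.6904, -0.2166, 0.2978)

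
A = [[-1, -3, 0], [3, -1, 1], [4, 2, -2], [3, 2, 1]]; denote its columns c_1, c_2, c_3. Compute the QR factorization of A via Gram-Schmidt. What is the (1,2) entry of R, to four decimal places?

c_1 = (-1, 3, 4, 3); ‖c_1‖ = 5.9161, so e_1 = (-0.1690, 0.5071, 0.6761, 0.5071).
r_{12} = e_1·c_2 = 2.3664.

r_{12} = 2.3664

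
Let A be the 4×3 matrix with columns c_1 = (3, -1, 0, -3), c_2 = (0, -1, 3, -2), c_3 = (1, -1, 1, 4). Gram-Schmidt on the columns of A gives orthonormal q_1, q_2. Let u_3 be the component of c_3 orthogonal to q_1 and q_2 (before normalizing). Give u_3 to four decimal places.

u_3 = (2.1613, -1.4793, 1.2765, 2.6544)

c_1 = (3, -1, 0, -3); ‖c_1‖ = 4.3589, so q_1 = (0.6882, -0.2294, 0.0000, -0.6882).
q_1·c_2 = 0.6882·0 + (-0.2294)·(-1) + 0.0000·3 + (-0.6882)·(-2) = 1.6059.
u_2 = c_2 − 1.6059·q_1 = (-1.1053, -0.6316, 3.0000, -0.8947).
‖u_2‖ = 3.3795, so q_2 = (-0.3270, -0.1869, 0.8877, -0.2648).
q_1·c_3 = 0.6882·1 + (-0.2294)·(-1) + 0.0000·1 + (-0.6882)·4 = -1.8353; q_2·c_3 = (-0.3270)·1 + (-0.1869)·(-1) + 0.8877·1 + (-0.2648)·4 = -0.3115.
u_3 = c_3 + 1.8353·q_1 + 0.3115·q_2 = (2.1613, -1.4793, 1.2765, 2.6544).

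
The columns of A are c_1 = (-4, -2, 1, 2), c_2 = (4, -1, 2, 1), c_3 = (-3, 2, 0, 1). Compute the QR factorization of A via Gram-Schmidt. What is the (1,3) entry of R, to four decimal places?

r_{13} = 2.0000

c_1 = (-4, -2, 1, 2); ‖c_1‖ = 5.0000, so e_1 = (-0.8000, -0.4000, 0.2000, 0.4000).
r_{13} = e_1·c_3 = 2.0000.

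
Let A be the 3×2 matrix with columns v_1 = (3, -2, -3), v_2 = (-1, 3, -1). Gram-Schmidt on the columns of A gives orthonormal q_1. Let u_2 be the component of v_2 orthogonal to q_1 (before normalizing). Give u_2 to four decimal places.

u_2 = (-0.1818, 2.4545, -1.8182)

v_1 = (3, -2, -3); ‖v_1‖ = 4.6904, so q_1 = (0.6396, -0.4264, -0.6396).
q_1·v_2 = 0.6396·(-1) + (-0.4264)·3 + (-0.6396)·(-1) = -1.2792.
u_2 = v_2 + 1.2792·q_1 = (-0.1818, 2.4545, -1.8182).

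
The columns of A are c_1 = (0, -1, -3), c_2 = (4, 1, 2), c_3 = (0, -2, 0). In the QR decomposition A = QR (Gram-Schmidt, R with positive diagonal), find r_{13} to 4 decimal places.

c_1 = (0, -1, -3); ‖c_1‖ = 3.1623, so q_1 = (0.0000, -0.3162, -0.9487).
r_{13} = q_1·c_3 = 0.6325.

r_{13} = 0.6325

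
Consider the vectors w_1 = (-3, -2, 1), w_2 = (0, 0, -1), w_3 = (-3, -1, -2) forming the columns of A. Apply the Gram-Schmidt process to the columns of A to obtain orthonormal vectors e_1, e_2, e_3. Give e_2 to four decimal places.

e_2 = (-0.2224, -0.1482, -0.9636)

w_1 = (-3, -2, 1); ‖w_1‖ = 3.7417, so e_1 = (-0.8018, -0.5345, 0.2673).
e_1·w_2 = (-0.8018)·0 + (-0.5345)·0 + 0.2673·(-1) = -0.2673.
u_2 = w_2 + 0.2673·e_1 = (-0.2143, -0.1429, -0.9286).
‖u_2‖ = 0.9636, so e_2 = (-0.2224, -0.1482, -0.9636).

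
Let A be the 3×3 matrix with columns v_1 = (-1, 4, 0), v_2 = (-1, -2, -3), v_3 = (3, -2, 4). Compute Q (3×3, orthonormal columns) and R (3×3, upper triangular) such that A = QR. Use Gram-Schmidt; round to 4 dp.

q_1 = v_1/‖v_1‖ = (-1, 4, 0)/4.1231 = (-0.2425, 0.9701, 0.0000).
r_{12} = q_1·v_2 = -1.6977.
u_2 = v_2 + 1.6977·q_1 = (-1.4118, -0.3529, -3.0000).
‖u_2‖ = 3.3343, so q_2 = (-0.4234, -0.1059, -0.8997).
r_{13} = q_1·v_3 = -2.6679; r_{23} = q_2·v_3 = -4.6575.
u_3 = v_3 + 2.6679·q_1 + 4.6575·q_2 = (0.3810, 0.0952, -0.1905).
‖u_3‖ = 0.4364, so q_3 = (0.8729, 0.2182, -0.4364).

Q = [[-0.2425, -0.4234, 0.8729], [0.9701, -0.1059, 0.2182], [0.0000, -0.8997, -0.4364]], R = [[4.1231, -1.6977, -2.6679], [0.0000, 3.3343, -4.6575], [0.0000, 0.0000, 0.4364]]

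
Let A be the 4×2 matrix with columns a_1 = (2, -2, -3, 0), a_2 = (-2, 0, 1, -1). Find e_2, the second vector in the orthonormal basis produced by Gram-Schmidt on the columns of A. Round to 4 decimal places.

e_1 = a_1/‖a_1‖ = (2, -2, -3, 0)/4.1231 = (0.4851, -0.4851, -0.7276, 0.0000).
r_{12} = e_1·a_2 = -1.6977.
u_2 = a_2 + 1.6977·e_1 = (-1.1765, -0.8235, -0.2353, -1.0000).
‖u_2‖ = 1.7657, so e_2 = (-0.6663, -0.4664, -0.1333, -0.5664).

e_2 = (-0.6663, -0.4664, -0.1333, -0.5664)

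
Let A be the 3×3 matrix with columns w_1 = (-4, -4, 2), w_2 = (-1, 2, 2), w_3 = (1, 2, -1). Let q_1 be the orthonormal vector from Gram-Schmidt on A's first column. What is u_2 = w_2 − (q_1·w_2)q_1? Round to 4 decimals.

u_2 = (-1.0000, 2.0000, 2.0000)

q_1 = w_1/‖w_1‖ = (-4, -4, 2)/6.0000 = (-0.6667, -0.6667, 0.3333).
r_{12} = q_1·w_2 = 0.0000.
u_2 = w_2 + 0.0000·q_1 = (-1.0000, 2.0000, 2.0000).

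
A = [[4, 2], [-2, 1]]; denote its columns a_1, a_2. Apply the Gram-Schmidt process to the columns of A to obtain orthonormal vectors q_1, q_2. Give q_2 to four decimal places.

a_1 = (4, -2); ‖a_1‖ = 4.4721, so q_1 = (0.8944, -0.4472).
q_1·a_2 = 0.8944·2 + (-0.4472)·1 = 1.3416.
u_2 = a_2 − 1.3416·q_1 = (0.8000, 1.6000).
‖u_2‖ = 1.7889, so q_2 = (0.4472, 0.8944).

q_2 = (0.4472, 0.8944)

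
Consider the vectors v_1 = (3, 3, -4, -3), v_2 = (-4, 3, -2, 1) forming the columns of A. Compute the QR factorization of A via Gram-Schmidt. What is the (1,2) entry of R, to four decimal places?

e_1 = v_1/‖v_1‖ = (3, 3, -4, -3)/6.5574 = (0.4575, 0.4575, -0.6100, -0.4575).
r_{12} = e_1·v_2 = 0.3050.

r_{12} = 0.3050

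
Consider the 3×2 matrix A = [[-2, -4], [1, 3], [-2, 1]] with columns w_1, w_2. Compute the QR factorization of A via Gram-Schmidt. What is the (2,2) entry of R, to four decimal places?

w_1 = (-2, 1, -2); ‖w_1‖ = 3.0000, so q_1 = (-0.6667, 0.3333, -0.6667).
q_1·w_2 = (-0.6667)·(-4) + 0.3333·3 + (-0.6667)·1 = 3.0000.
u_2 = w_2 − 3.0000·q_1 = (-2.0000, 2.0000, 3.0000).
r_{22} = ‖u_2‖ = 4.1231.

r_{22} = 4.1231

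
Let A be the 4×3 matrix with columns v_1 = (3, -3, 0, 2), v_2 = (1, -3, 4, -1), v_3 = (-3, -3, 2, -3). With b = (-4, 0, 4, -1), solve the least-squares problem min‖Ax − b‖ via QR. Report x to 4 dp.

v_1 = (3, -3, 0, 2); ‖v_1‖ = 4.6904, so q_1 = (0.6396, -0.6396, 0.0000, 0.4264).
q_1·v_2 = 0.6396·1 + (-0.6396)·(-3) + 0.0000·4 + 0.4264·(-1) = 2.1320.
u_2 = v_2 − 2.1320·q_1 = (-0.3636, -1.6364, 4.0000, -1.9091).
‖u_2‖ = 4.7386, so q_2 = (-0.0767, -0.3453, 0.8441, -0.4029).
q_1·v_3 = 0.6396·(-3) + (-0.6396)·(-3) + 0.0000·2 + 0.4264·(-3) = -1.2792; q_2·v_3 = (-0.0767)·(-3) + (-0.3453)·(-3) + 0.8441·2 + (-0.4029)·(-3) = 4.1631.
u_3 = v_3 + 1.2792·q_1 − 4.1631·q_2 = (-1.8623, -2.3806, -1.5142, -0.7773).
‖u_3‖ = 3.4688, so q_3 = (-0.5369, -0.6863, -0.4365, -0.2241).
Qᵀb = (-2.9848, 4.0863, 0.6256).
Back-substitute: x_3 = 0.6256/3.4688 = 0.1803.
x_2 = (4.0863 − 4.1631·0.1803)/4.7386 = 0.7039.
x_1 = (-2.9848 − 2.1320·0.7039 + 1.2792·0.1803)/4.6904 = -0.9071.

x = (-0.9071, 0.7039, 0.1803)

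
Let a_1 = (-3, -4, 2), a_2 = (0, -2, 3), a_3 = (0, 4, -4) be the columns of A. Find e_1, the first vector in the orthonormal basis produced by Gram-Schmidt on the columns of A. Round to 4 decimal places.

a_1 = (-3, -4, 2); ‖a_1‖ = 5.3852, so e_1 = (-0.5571, -0.7428, 0.3714).

e_1 = (-0.5571, -0.7428, 0.3714)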